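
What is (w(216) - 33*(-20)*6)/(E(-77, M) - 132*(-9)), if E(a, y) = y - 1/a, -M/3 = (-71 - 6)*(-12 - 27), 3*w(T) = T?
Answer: -38808/75277 ≈ -0.51554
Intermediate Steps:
w(T) = T/3
M = -9009 (M = -3*(-71 - 6)*(-12 - 27) = -(-231)*(-39) = -3*3003 = -9009)
(w(216) - 33*(-20)*6)/(E(-77, M) - 132*(-9)) = ((1/3)*216 - 33*(-20)*6)/((-9009 - 1/(-77)) - 132*(-9)) = (72 + 660*6)/((-9009 - 1*(-1/77)) + 1188) = (72 + 3960)/((-9009 + 1/77) + 1188) = 4032/(-693692/77 + 1188) = 4032/(-602216/77) = 4032*(-77/602216) = -38808/75277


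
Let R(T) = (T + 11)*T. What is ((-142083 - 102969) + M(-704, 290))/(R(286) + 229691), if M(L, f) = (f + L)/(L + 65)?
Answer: -17398646/22338943 ≈ -0.77885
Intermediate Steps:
M(L, f) = (L + f)/(65 + L)
R(T) = T*(11 + T) (R(T) = (11 + T)*T = T*(11 + T))
((-142083 - 102969) + M(-704, 290))/(R(286) + 229691) = ((-142083 - 102969) + (-704 + 290)/(65 - 704))/(286*(11 + 286) + 229691) = (-245052 - 414/(-639))/(286*297 + 229691) = (-245052 - 1/639*(-414))/(84942 + 229691) = (-245052 + 46/71)/314633 = -17398646/71*1/314633 = -17398646/22338943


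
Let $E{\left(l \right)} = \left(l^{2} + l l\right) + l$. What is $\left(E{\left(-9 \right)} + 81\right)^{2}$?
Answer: $54756$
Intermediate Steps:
$E{\left(l \right)} = l + 2 l^{2}$ ($E{\left(l \right)} = \left(l^{2} + l^{2}\right) + l = 2 l^{2} + l = l + 2 l^{2}$)
$\left(E{\left(-9 \right)} + 81\right)^{2} = \left(- 9 \left(1 + 2 \left(-9\right)\right) + 81\right)^{2} = \left(- 9 \left(1 - 18\right) + 81\right)^{2} = \left(\left(-9\right) \left(-17\right) + 81\right)^{2} = \left(153 + 81\right)^{2} = 234^{2} = 54756$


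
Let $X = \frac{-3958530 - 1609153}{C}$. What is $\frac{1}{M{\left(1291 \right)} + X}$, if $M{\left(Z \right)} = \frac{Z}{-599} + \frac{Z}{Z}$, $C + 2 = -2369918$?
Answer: $\frac{1419582080}{1695057477} \approx 0.83748$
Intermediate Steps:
$C = -2369920$ ($C = -2 - 2369918 = -2369920$)
$X = \frac{5567683}{2369920}$ ($X = \frac{-3958530 - 1609153}{-2369920} = \left(-3958530 - 1609153\right) \left(- \frac{1}{2369920}\right) = \left(-5567683\right) \left(- \frac{1}{2369920}\right) = \frac{5567683}{2369920} \approx 2.3493$)
$M{\left(Z \right)} = 1 - \frac{Z}{599}$ ($M{\left(Z \right)} = Z \left(- \frac{1}{599}\right) + 1 = - \frac{Z}{599} + 1 = 1 - \frac{Z}{599}$)
$\frac{1}{M{\left(1291 \right)} + X} = \frac{1}{\left(1 - \frac{1291}{599}\right) + \frac{5567683}{2369920}} = \frac{1}{- \frac{692}{599} + \frac{5567683}{2369920}} = \frac{1}{\frac{1695057477}{1419582080}} = \frac{1419582080}{1695057477}$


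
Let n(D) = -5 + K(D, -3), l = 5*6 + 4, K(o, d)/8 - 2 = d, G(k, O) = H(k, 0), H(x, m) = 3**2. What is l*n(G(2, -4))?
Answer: -442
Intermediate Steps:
H(x, m) = 9
G(k, O) = 9
K(o, d) = 16 + 8*d
l = 34 (l = 30 + 4 = 34)
n(D) = -13 (n(D) = -5 + (16 + 8*(-3)) = -5 + (16 - 24) = -5 - 8 = -13)
l*n(G(2, -4)) = 34*(-13) = -442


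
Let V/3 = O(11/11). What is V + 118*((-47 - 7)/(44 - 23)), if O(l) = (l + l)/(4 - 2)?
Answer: -2103/7 ≈ -300.43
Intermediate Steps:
O(l) = l (O(l) = (2*l)/2 = (2*l)*(1/2) = l)
V = 3 (V = 3*(11/11) = 3*(11*(1/11)) = 3*1 = 3)
V + 118*((-47 - 7)/(44 - 23)) = 3 + 118*((-47 - 7)/(44 - 23)) = 3 + 118*(-54/21) = 3 + 118*(-54*1/21) = 3 + 118*(-18/7) = 3 - 2124/7 = -2103/7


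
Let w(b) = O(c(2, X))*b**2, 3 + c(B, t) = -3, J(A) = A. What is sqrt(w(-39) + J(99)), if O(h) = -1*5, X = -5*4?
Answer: 3*I*sqrt(834) ≈ 86.637*I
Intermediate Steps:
X = -20
c(B, t) = -6 (c(B, t) = -3 - 3 = -6)
O(h) = -5
w(b) = -5*b**2
sqrt(w(-39) + J(99)) = sqrt(-5*(-39)**2 + 99) = sqrt(-5*1521 + 99) = sqrt(-7605 + 99) = sqrt(-7506) = 3*I*sqrt(834)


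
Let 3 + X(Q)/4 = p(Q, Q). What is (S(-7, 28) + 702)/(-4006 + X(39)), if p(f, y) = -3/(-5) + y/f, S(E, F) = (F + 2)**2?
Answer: -1335/3343 ≈ -0.39934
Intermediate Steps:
S(E, F) = (2 + F)**2
p(f, y) = 3/5 + y/f (p(f, y) = -3*(-1/5) + y/f = 3/5 + y/f)
X(Q) = -28/5 (X(Q) = -12 + 4*(3/5 + Q/Q) = -12 + 4*(3/5 + 1) = -12 + 4*(8/5) = -12 + 32/5 = -28/5)
(S(-7, 28) + 702)/(-4006 + X(39)) = ((2 + 28)**2 + 702)/(-4006 - 28/5) = (30**2 + 702)/(-20058/5) = (900 + 702)*(-5/20058) = 1602*(-5/20058) = -1335/3343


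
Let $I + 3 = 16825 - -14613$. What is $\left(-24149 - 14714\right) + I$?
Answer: $-7428$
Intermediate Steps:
$I = 31435$ ($I = -3 + \left(16825 - -14613\right) = -3 + \left(16825 + 14613\right) = -3 + 31438 = 31435$)
$\left(-24149 - 14714\right) + I = \left(-24149 - 14714\right) + 31435 = -38863 + 31435 = -7428$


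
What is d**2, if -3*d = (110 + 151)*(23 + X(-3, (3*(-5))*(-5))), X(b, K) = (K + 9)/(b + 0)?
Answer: 189225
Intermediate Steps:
X(b, K) = (9 + K)/b
d = 435 (d = -(110 + 151)*(23 + (9 + (3*(-5))*(-5))/(-3))/3 = -87*(23 - (9 - 15*(-5))/3) = -87*(23 - (9 + 75)/3) = -87*(23 - 1/3*84) = -87*(23 - 28) = -87*(-5) = -1/3*(-1305) = 435)
d**2 = 435**2 = 189225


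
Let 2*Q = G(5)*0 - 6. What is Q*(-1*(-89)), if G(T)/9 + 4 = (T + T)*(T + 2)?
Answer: -267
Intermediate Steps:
G(T) = -36 + 18*T*(2 + T) (G(T) = -36 + 9*((T + T)*(T + 2)) = -36 + 9*((2*T)*(2 + T)) = -36 + 9*(2*T*(2 + T)) = -36 + 18*T*(2 + T))
Q = -3 (Q = ((-36 + 18*5² + 36*5)*0 - 6)/2 = ((-36 + 18*25 + 180)*0 - 6)/2 = ((-36 + 450 + 180)*0 - 6)/2 = (594*0 - 6)/2 = (0 - 6)/2 = (½)*(-6) = -3)
Q*(-1*(-89)) = -(-3)*(-89) = -3*89 = -267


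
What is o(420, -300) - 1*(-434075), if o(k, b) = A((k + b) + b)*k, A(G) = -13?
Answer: 428615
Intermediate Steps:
o(k, b) = -13*k
o(420, -300) - 1*(-434075) = -13*420 - 1*(-434075) = -5460 + 434075 = 428615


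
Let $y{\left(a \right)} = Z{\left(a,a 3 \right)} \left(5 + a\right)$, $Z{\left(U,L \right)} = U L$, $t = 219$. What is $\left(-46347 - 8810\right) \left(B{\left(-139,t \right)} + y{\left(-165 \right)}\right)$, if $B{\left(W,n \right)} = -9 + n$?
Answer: $720780093030$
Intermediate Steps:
$Z{\left(U,L \right)} = L U$
$y{\left(a \right)} = 3 a^{2} \left(5 + a\right)$ ($y{\left(a \right)} = a 3 a \left(5 + a\right) = 3 a a \left(5 + a\right) = 3 a^{2} \left(5 + a\right)$)
$\left(-46347 - 8810\right) \left(B{\left(-139,t \right)} + y{\left(-165 \right)}\right) = \left(-46347 - 8810\right) \left(\left(-9 + 219\right) + 3 \left(-165\right)^{2} \left(5 - 165\right)\right) = - 55157 \left(210 + 3 \cdot 27225 \left(-160\right)\right) = - 55157 \left(210 - 13068000\right) = \left(-55157\right) \left(-13067790\right) = 720780093030$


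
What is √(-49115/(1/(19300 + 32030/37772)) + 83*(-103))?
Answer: 3*I*√104069798689346/994 ≈ 30789.0*I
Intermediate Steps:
√(-49115/(1/(19300 + 32030/37772)) + 83*(-103)) = √(-49115/(1/(19300 + 32030*(1/37772))) - 8549) = √(-49115/(1/(19300 + 16015/18886)) - 8549) = √(-49115/(1/(364515815/18886)) - 8549) = √(-49115/18886/364515815 - 8549) = √(-49115*364515815/18886 - 8549) = √(-942273381775/994 - 8549) = √(-942281879481/994) = 3*I*√104069798689346/994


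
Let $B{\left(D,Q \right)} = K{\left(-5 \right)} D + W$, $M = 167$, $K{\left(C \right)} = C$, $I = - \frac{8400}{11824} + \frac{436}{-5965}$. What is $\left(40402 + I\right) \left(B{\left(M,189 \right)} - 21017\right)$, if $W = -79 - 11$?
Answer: $- \frac{3907738908748422}{4408135} \approx -8.8648 \cdot 10^{8}$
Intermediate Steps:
$I = - \frac{3453829}{4408135}$ ($I = \left(-8400\right) \frac{1}{11824} + 436 \left(- \frac{1}{5965}\right) = - \frac{525}{739} - \frac{436}{5965} = - \frac{3453829}{4408135} \approx -0.78351$)
$W = -90$ ($W = -79 - 11 = -90$)
$B{\left(D,Q \right)} = -90 - 5 D$ ($B{\left(D,Q \right)} = - 5 D - 90 = -90 - 5 D$)
$\left(40402 + I\right) \left(B{\left(M,189 \right)} - 21017\right) = \left(40402 - \frac{3453829}{4408135}\right) \left(\left(-90 - 835\right) - 21017\right) = \frac{178094016441 \left(\left(-90 - 835\right) - 21017\right)}{4408135} = \frac{178094016441 \left(-925 - 21017\right)}{4408135} = \frac{178094016441}{4408135} \left(-21942\right) = - \frac{3907738908748422}{4408135}$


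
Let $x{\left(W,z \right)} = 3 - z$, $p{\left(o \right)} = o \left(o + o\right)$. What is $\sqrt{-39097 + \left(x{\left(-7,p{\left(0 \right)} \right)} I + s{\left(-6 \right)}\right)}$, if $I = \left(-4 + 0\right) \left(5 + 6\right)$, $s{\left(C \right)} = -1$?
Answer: $i \sqrt{39230} \approx 198.07 i$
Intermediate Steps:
$p{\left(o \right)} = 2 o^{2}$ ($p{\left(o \right)} = o 2 o = 2 o^{2}$)
$I = -44$ ($I = \left(-4\right) 11 = -44$)
$\sqrt{-39097 + \left(x{\left(-7,p{\left(0 \right)} \right)} I + s{\left(-6 \right)}\right)} = \sqrt{-39097 + \left(\left(3 - 2 \cdot 0^{2}\right) \left(-44\right) - 1\right)} = \sqrt{-39097 + \left(\left(3 - 2 \cdot 0\right) \left(-44\right) - 1\right)} = \sqrt{-39097 + \left(\left(3 - 0\right) \left(-44\right) - 1\right)} = \sqrt{-39097 + \left(\left(3 + 0\right) \left(-44\right) - 1\right)} = \sqrt{-39097 + \left(3 \left(-44\right) - 1\right)} = \sqrt{-39097 - 133} = \sqrt{-39230} = i \sqrt{39230}$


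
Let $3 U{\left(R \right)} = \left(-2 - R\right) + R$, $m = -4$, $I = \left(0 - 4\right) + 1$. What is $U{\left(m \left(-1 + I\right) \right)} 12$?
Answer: $-8$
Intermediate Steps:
$I = -3$ ($I = -4 + 1 = -3$)
$U{\left(R \right)} = - \frac{2}{3}$ ($U{\left(R \right)} = \frac{\left(-2 - R\right) + R}{3} = \frac{1}{3} \left(-2\right) = - \frac{2}{3}$)
$U{\left(m \left(-1 + I\right) \right)} 12 = \left(- \frac{2}{3}\right) 12 = -8$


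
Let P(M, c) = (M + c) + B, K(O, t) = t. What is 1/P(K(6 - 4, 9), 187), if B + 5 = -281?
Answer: -1/90 ≈ -0.011111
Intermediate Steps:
B = -286 (B = -5 - 281 = -286)
P(M, c) = -286 + M + c (P(M, c) = (M + c) - 286 = -286 + M + c)
1/P(K(6 - 4, 9), 187) = 1/(-286 + 9 + 187) = 1/(-90) = -1/90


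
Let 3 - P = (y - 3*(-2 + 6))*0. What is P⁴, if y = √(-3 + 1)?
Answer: 81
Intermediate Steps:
y = I*√2 (y = √(-2) = I*√2 ≈ 1.4142*I)
P = 3 (P = 3 - (I*√2 - 3*(-2 + 6))*0 = 3 - (I*√2 - 3*4)*0 = 3 - (I*√2 - 12)*0 = 3 - (-12 + I*√2)*0 = 3 - 1*0 = 3 + 0 = 3)
P⁴ = 3⁴ = 81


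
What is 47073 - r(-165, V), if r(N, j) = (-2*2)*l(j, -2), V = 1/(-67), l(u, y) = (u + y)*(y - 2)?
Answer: 3156051/67 ≈ 47105.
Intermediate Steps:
l(u, y) = (-2 + y)*(u + y) (l(u, y) = (u + y)*(-2 + y) = (-2 + y)*(u + y))
V = -1/67 ≈ -0.014925
r(N, j) = -32 + 16*j (r(N, j) = (-2*2)*((-2)² - 2*j - 2*(-2) + j*(-2)) = -4*(4 - 2*j + 4 - 2*j) = -4*(8 - 4*j) = -32 + 16*j)
47073 - r(-165, V) = 47073 - (-32 + 16*(-1/67)) = 47073 - (-32 - 16/67) = 47073 - 1*(-2160/67) = 47073 + 2160/67 = 3156051/67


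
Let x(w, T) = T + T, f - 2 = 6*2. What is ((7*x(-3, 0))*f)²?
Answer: 0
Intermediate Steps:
f = 14 (f = 2 + 6*2 = 2 + 12 = 14)
x(w, T) = 2*T
((7*x(-3, 0))*f)² = ((7*(2*0))*14)² = ((7*0)*14)² = (0*14)² = 0² = 0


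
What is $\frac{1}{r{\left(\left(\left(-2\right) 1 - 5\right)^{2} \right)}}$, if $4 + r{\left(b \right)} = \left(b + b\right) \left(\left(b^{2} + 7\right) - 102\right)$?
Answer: $\frac{1}{225984} \approx 4.4251 \cdot 10^{-6}$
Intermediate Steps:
$r{\left(b \right)} = -4 + 2 b \left(-95 + b^{2}\right)$ ($r{\left(b \right)} = -4 + \left(b + b\right) \left(\left(b^{2} + 7\right) - 102\right) = -4 + 2 b \left(\left(7 + b^{2}\right) - 102\right) = -4 + 2 b \left(-95 + b^{2}\right)$)
$\frac{1}{r{\left(\left(\left(-2\right) 1 - 5\right)^{2} \right)}} = \frac{1}{-4 - 190 \left(\left(-2\right) 1 - 5\right)^{2} + 2 \left(\left(\left(-2\right) 1 - 5\right)^{2}\right)^{3}} = \frac{1}{-4 - 190 \left(-2 - 5\right)^{2} + 2 \left(\left(-2 - 5\right)^{2}\right)^{3}} = \frac{1}{-4 - 190 \left(-7\right)^{2} + 2 \left(\left(-7\right)^{2}\right)^{3}} = \frac{1}{-4 - 9310 + 2 \cdot 49^{3}} = \frac{1}{-4 - 9310 + 2 \cdot 117649} = \frac{1}{-4 - 9310 + 235298} = \frac{1}{225984}$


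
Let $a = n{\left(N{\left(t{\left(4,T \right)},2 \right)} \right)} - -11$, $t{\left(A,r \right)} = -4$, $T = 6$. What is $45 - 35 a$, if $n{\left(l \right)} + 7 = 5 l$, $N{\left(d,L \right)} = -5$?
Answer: $780$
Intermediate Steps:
$n{\left(l \right)} = -7 + 5 l$
$a = -21$ ($a = \left(-7 + 5 \left(-5\right)\right) - -11 = \left(-7 - 25\right) + 11 = -32 + 11 = -21$)
$45 - 35 a = 45 - -735 = 45 + 735 = 780$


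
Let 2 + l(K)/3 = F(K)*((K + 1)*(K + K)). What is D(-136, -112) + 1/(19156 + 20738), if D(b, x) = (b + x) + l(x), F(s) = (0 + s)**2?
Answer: 37328089489837/39894 ≈ 9.3568e+8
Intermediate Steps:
F(s) = s**2
l(K) = -6 + 6*K**3*(1 + K) (l(K) = -6 + 3*(K**2*((K + 1)*(K + K))) = -6 + 3*(K**2*((1 + K)*(2*K))) = -6 + 3*(K**2*(2*K*(1 + K))) = -6 + 3*(2*K**3*(1 + K)) = -6 + 6*K**3*(1 + K))
D(b, x) = -6 + b + x + 6*x**3 + 6*x**4 (D(b, x) = (b + x) + (-6 + 6*x**3 + 6*x**4) = -6 + b + x + 6*x**3 + 6*x**4)
D(-136, -112) + 1/(19156 + 20738) = (-6 - 136 - 112 + 6*(-112)**3 + 6*(-112)**4) + 1/(19156 + 20738) = (-6 - 136 - 112 + 6*(-1404928) + 6*157351936) + 1/39894 = (-6 - 136 - 112 - 8429568 + 944111616) + 1/39894 = 935681794 + 1/39894 = 37328089489837/39894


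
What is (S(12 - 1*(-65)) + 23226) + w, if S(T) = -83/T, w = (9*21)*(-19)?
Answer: 1511812/77 ≈ 19634.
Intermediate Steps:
w = -3591 (w = 189*(-19) = -3591)
(S(12 - 1*(-65)) + 23226) + w = (-83/(12 - 1*(-65)) + 23226) - 3591 = (-83/(12 + 65) + 23226) - 3591 = (-83/77 + 23226) - 3591 = 1788319/77 - 3591 = 1511812/77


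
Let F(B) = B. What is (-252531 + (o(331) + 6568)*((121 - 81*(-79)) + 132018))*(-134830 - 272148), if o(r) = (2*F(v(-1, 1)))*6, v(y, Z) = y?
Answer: -369537080921866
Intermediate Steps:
o(r) = -12 (o(r) = (2*(-1))*6 = -2*6 = -12)
(-252531 + (o(331) + 6568)*((121 - 81*(-79)) + 132018))*(-134830 - 272148) = (-252531 + (-12 + 6568)*((121 - 81*(-79)) + 132018))*(-134830 - 272148) = (-252531 + 6556*((121 + 6399) + 132018))*(-406978) = (-252531 + 6556*(6520 + 132018))*(-406978) = (-252531 + 6556*138538)*(-406978) = (-252531 + 908255128)*(-406978) = 908002597*(-406978) = -369537080921866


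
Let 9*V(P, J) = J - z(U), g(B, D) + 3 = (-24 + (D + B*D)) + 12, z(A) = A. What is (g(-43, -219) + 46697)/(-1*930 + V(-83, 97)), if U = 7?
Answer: -1397/23 ≈ -60.739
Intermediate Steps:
g(B, D) = -15 + D + B*D (g(B, D) = -3 + ((-24 + (D + B*D)) + 12) = -3 + ((-24 + D + B*D) + 12) = -3 + (-12 + D + B*D) = -15 + D + B*D)
V(P, J) = -7/9 + J/9 (V(P, J) = (J - 1*7)/9 = (J - 7)/9 = (-7 + J)/9 = -7/9 + J/9)
(g(-43, -219) + 46697)/(-1*930 + V(-83, 97)) = ((-15 - 219 - 43*(-219)) + 46697)/(-1*930 + (-7/9 + (1/9)*97)) = ((-15 - 219 + 9417) + 46697)/(-930 + (-7/9 + 97/9)) = (9183 + 46697)/(-930 + 10) = 55880/(-920) = 55880*(-1/920) = -1397/23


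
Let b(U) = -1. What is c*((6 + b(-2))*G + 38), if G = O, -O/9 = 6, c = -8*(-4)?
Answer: -7424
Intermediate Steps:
c = 32
O = -54 (O = -9*6 = -54)
G = -54
c*((6 + b(-2))*G + 38) = 32*((6 - 1)*(-54) + 38) = 32*(5*(-54) + 38) = 32*(-270 + 38) = 32*(-232) = -7424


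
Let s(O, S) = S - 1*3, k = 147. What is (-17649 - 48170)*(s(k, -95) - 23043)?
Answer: 1523117479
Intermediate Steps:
s(O, S) = -3 + S (s(O, S) = S - 3 = -3 + S)
(-17649 - 48170)*(s(k, -95) - 23043) = (-17649 - 48170)*((-3 - 95) - 23043) = -65819*(-98 - 23043) = -65819*(-23141) = 1523117479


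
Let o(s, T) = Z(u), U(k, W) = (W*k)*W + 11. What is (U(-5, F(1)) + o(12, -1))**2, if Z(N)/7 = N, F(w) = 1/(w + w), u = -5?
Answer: 10201/16 ≈ 637.56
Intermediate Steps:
F(w) = 1/(2*w)
U(k, W) = 11 + k*W**2 (U(k, W) = k*W**2 + 11 = 11 + k*W**2)
Z(N) = 7*N
o(s, T) = -35 (o(s, T) = 7*(-5) = -35)
(U(-5, F(1)) + o(12, -1))**2 = ((11 - 5*((1/2)/1)**2) - 35)**2 = ((11 - 5*((1/2)*1)**2) - 35)**2 = ((11 - 5*(1/2)**2) - 35)**2 = ((11 - 5*1/4) - 35)**2 = ((11 - 5/4) - 35)**2 = (39/4 - 35)**2 = (-101/4)**2 = 10201/16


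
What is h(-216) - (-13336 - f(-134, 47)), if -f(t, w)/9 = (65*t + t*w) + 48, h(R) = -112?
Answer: 147864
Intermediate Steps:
f(t, w) = -432 - 585*t - 9*t*w (f(t, w) = -9*((65*t + t*w) + 48) = -9*(48 + 65*t + t*w) = -432 - 585*t - 9*t*w)
h(-216) - (-13336 - f(-134, 47)) = -112 - (-13336 - (-432 - 585*(-134) - 9*(-134)*47)) = -112 - (-13336 - (-432 + 78390 + 56682)) = -112 - (-13336 - 1*134640) = -112 - (-13336 - 134640) = -112 - 1*(-147976) = -112 + 147976 = 147864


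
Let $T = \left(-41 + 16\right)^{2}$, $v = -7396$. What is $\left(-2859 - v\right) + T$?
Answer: $5162$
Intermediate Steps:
$T = 625$ ($T = \left(-25\right)^{2} = 625$)
$\left(-2859 - v\right) + T = \left(-2859 - -7396\right) + 625 = \left(-2859 + 7396\right) + 625 = 4537 + 625 = 5162$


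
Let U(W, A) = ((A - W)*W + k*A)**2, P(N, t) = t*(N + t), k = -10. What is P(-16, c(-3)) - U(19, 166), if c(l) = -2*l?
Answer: -1283749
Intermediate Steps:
U(W, A) = (-10*A + W*(A - W))**2 (U(W, A) = ((A - W)*W - 10*A)**2 = (W*(A - W) - 10*A)**2 = (-10*A + W*(A - W))**2)
P(-16, c(-3)) - U(19, 166) = (-2*(-3))*(-16 - 2*(-3)) - (-1*19**2 - 10*166 + 166*19)**2 = 6*(-16 + 6) - (-1*361 - 1660 + 3154)**2 = 6*(-10) - (-361 - 1660 + 3154)**2 = -60 - 1*1133**2 = -60 - 1*1283689 = -60 - 1283689 = -1283749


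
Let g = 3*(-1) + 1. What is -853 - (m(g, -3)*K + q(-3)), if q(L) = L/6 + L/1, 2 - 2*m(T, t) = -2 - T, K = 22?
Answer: -1743/2 ≈ -871.50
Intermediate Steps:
g = -2 (g = -3 + 1 = -2)
m(T, t) = 2 + T/2 (m(T, t) = 1 - (-2 - T)/2 = 1 + (1 + T/2) = 2 + T/2)
q(L) = 7*L/6 (q(L) = L*(1/6) + L*1 = L/6 + L = 7*L/6)
-853 - (m(g, -3)*K + q(-3)) = -853 - ((2 + (1/2)*(-2))*22 + (7/6)*(-3)) = -853 - ((2 - 1)*22 - 7/2) = -853 - (1*22 - 7/2) = -853 - (22 - 7/2) = -853 - 1*37/2 = -853 - 37/2 = -1743/2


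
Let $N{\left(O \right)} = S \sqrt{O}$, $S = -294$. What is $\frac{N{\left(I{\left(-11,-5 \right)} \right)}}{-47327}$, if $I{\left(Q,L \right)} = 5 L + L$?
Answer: $\frac{42 i \sqrt{30}}{6761} \approx 0.034025 i$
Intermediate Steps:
$I{\left(Q,L \right)} = 6 L$
$N{\left(O \right)} = - 294 \sqrt{O}$
$\frac{N{\left(I{\left(-11,-5 \right)} \right)}}{-47327} = \frac{\left(-294\right) \sqrt{6 \left(-5\right)}}{-47327} = - 294 \sqrt{-30} \left(- \frac{1}{47327}\right) = - 294 i \sqrt{30} \left(- \frac{1}{47327}\right) = \frac{42 i \sqrt{30}}{6761}$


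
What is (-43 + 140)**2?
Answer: 9409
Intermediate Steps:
(-43 + 140)**2 = 97**2 = 9409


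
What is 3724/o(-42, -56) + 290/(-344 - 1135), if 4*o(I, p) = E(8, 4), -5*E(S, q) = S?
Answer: -474820/51 ≈ -9310.2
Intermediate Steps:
E(S, q) = -S/5
o(I, p) = -2/5 (o(I, p) = (-1/5*8)/4 = (1/4)*(-8/5) = -2/5)
3724/o(-42, -56) + 290/(-344 - 1135) = 3724/(-2/5) + 290/(-344 - 1135) = 3724*(-5/2) + 290/(-1479) = -9310 + 290*(-1/1479) = -9310 - 10/51 = -474820/51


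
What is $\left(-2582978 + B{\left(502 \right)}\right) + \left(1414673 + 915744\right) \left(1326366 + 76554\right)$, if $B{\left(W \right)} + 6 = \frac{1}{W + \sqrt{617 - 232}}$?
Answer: $\frac{822639644654108566}{251619} - \frac{\sqrt{385}}{251619} \approx 3.2694 \cdot 10^{12}$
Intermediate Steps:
$B{\left(W \right)} = -6 + \frac{1}{W + \sqrt{385}}$ ($B{\left(W \right)} = -6 + \frac{1}{W + \sqrt{617 - 232}} = -6 + \frac{1}{W + \sqrt{385}}$)
$\left(-2582978 + B{\left(502 \right)}\right) + \left(1414673 + 915744\right) \left(1326366 + 76554\right) = \left(-2582978 + \frac{1 - 3012 - 6 \sqrt{385}}{502 + \sqrt{385}}\right) + \left(1414673 + 915744\right) \left(1326366 + 76554\right) = \left(-2582978 + \frac{1 - 3012 - 6 \sqrt{385}}{502 + \sqrt{385}}\right) + 2330417 \cdot 1402920 = \left(-2582978 + \frac{-3011 - 6 \sqrt{385}}{502 + \sqrt{385}}\right) + 3269388617640 = 3269386034662 + \frac{-3011 - 6 \sqrt{385}}{502 + \sqrt{385}}$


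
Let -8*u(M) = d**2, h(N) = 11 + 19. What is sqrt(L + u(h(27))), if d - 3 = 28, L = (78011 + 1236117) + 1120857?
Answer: sqrt(38957838)/4 ≈ 1560.4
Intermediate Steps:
h(N) = 30
L = 2434985 (L = 1314128 + 1120857 = 2434985)
d = 31 (d = 3 + 28 = 31)
u(M) = -961/8 (u(M) = -1/8*31**2 = -1/8*961 = -961/8)
sqrt(L + u(h(27))) = sqrt(2434985 - 961/8) = sqrt(19478919/8) = sqrt(38957838)/4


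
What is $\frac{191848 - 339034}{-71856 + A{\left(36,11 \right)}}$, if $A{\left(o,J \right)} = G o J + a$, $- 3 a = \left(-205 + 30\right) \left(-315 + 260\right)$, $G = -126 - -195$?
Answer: $\frac{33966}{11017} \approx 3.0831$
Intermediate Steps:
$G = 69$ ($G = -126 + 195 = 69$)
$a = - \frac{9625}{3}$ ($a = - \frac{\left(-205 + 30\right) \left(-315 + 260\right)}{3} = - \frac{\left(-175\right) \left(-55\right)}{3} = \left(- \frac{1}{3}\right) 9625 = - \frac{9625}{3} \approx -3208.3$)
$A{\left(o,J \right)} = - \frac{9625}{3} + 69 J o$ ($A{\left(o,J \right)} = 69 o J - \frac{9625}{3} = 69 J o - \frac{9625}{3} = - \frac{9625}{3} + 69 J o$)
$\frac{191848 - 339034}{-71856 + A{\left(36,11 \right)}} = \frac{191848 - 339034}{-71856 - \left(\frac{9625}{3} - 27324\right)} = - \frac{147186}{-71856 + \left(- \frac{9625}{3} + 27324\right)} = - \frac{147186}{-71856 + \frac{72347}{3}} = - \frac{147186}{- \frac{143221}{3}} = \left(-147186\right) \left(- \frac{3}{143221}\right) = \frac{33966}{11017}$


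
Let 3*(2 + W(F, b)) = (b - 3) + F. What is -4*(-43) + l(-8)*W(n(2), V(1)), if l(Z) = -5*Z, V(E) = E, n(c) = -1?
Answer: 52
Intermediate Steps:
W(F, b) = -3 + F/3 + b/3 (W(F, b) = -2 + ((b - 3) + F)/3 = -2 + ((-3 + b) + F)/3 = -2 + (-3 + F + b)/3 = -2 + (-1 + F/3 + b/3) = -3 + F/3 + b/3)
-4*(-43) + l(-8)*W(n(2), V(1)) = -4*(-43) + (-5*(-8))*(-3 + (1/3)*(-1) + (1/3)*1) = 172 + 40*(-3 - 1/3 + 1/3) = 172 + 40*(-3) = 172 - 120 = 52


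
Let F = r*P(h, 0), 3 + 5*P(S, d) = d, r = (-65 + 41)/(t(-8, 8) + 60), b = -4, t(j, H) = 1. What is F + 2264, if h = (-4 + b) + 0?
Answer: 690592/305 ≈ 2264.2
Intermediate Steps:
r = -24/61 (r = (-65 + 41)/(1 + 60) = -24/61 ≈ -0.39344)
h = -8 (h = (-4 - 4) + 0 = -8 + 0 = -8)
P(S, d) = -⅗ + d/5
F = 72/305 (F = -24*(-⅗ + (⅕)*0)/61 = -24*(-⅗ + 0)/61 = -24/61*(-⅗) = 72/305 ≈ 0.23607)
F + 2264 = 72/305 + 2264 = 690592/305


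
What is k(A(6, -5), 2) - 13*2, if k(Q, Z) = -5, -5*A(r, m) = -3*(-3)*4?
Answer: -31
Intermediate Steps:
A(r, m) = -36/5 (A(r, m) = -(-3*(-3))*4/5 = -9*4/5 = -1/5*36 = -36/5)
k(A(6, -5), 2) - 13*2 = -5 - 13*2 = -5 - 26 = -31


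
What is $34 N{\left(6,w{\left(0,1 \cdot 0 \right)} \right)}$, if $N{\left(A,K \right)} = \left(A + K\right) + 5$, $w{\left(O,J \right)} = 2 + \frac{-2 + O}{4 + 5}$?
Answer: $\frac{3910}{9} \approx 434.44$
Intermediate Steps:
$w{\left(O,J \right)} = \frac{16}{9} + \frac{O}{9}$ ($w{\left(O,J \right)} = 2 + \frac{-2 + O}{9} = 2 + \left(-2 + O\right) \frac{1}{9} = 2 + \left(- \frac{2}{9} + \frac{O}{9}\right) = \frac{16}{9} + \frac{O}{9}$)
$N{\left(A,K \right)} = 5 + A + K$
$34 N{\left(6,w{\left(0,1 \cdot 0 \right)} \right)} = 34 \left(5 + 6 + \left(\frac{16}{9} + \frac{1}{9} \cdot 0\right)\right) = 34 \left(5 + 6 + \left(\frac{16}{9} + 0\right)\right) = 34 \left(5 + 6 + \frac{16}{9}\right) = 34 \cdot \frac{115}{9} = \frac{3910}{9}$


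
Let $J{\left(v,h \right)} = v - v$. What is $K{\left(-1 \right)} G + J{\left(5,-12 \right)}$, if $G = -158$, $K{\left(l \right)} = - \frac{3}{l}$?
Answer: $-474$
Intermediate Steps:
$J{\left(v,h \right)} = 0$
$K{\left(-1 \right)} G + J{\left(5,-12 \right)} = - \frac{3}{-1} \left(-158\right) + 0 = \left(-3\right) \left(-1\right) \left(-158\right) + 0 = 3 \left(-158\right) + 0 = -474 + 0 = -474$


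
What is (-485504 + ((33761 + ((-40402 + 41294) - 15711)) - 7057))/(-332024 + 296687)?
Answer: 157873/11779 ≈ 13.403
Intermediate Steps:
(-485504 + ((33761 + ((-40402 + 41294) - 15711)) - 7057))/(-332024 + 296687) = (-485504 + ((33761 + (892 - 15711)) - 7057))/(-35337) = (-485504 + ((33761 - 14819) - 7057))*(-1/35337) = (-485504 + (18942 - 7057))*(-1/35337) = (-485504 + 11885)*(-1/35337) = -473619*(-1/35337) = 157873/11779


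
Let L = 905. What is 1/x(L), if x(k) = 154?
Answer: 1/154 ≈ 0.0064935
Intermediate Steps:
1/x(L) = 1/154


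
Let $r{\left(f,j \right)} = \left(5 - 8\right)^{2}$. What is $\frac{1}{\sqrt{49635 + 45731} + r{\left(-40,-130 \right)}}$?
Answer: $- \frac{9}{95285} + \frac{\sqrt{95366}}{95285} \approx 0.0031465$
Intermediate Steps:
$r{\left(f,j \right)} = 9$ ($r{\left(f,j \right)} = \left(-3\right)^{2} = 9$)
$\frac{1}{\sqrt{49635 + 45731} + r{\left(-40,-130 \right)}} = \frac{1}{\sqrt{49635 + 45731} + 9} = \frac{1}{\sqrt{95366} + 9} = \frac{1}{9 + \sqrt{95366}}$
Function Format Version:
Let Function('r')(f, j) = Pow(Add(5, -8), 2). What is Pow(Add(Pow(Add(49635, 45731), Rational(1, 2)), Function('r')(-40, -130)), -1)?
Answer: Add(Rational(-9, 95285), Mul(Rational(1, 95285), Pow(95366, Rational(1, 2)))) ≈ 0.0031465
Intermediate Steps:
Function('r')(f, j) = 9 (Function('r')(f, j) = Pow(-3, 2) = 9)
Pow(Add(Pow(Add(49635, 45731), Rational(1, 2)), Function('r')(-40, -130)), -1) = Pow(Add(Pow(Add(49635, 45731), Rational(1, 2)), 9), -1) = Pow(Add(Pow(95366, Rational(1, 2)), 9), -1) = Pow(Add(9, Pow(95366, Rational(1, 2))), -1)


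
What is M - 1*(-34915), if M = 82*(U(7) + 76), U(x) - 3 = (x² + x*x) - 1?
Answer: 49347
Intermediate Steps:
U(x) = 2 + 2*x² (U(x) = 3 + ((x² + x*x) - 1) = 3 + ((x² + x²) - 1) = 3 + (2*x² - 1) = 3 + (-1 + 2*x²) = 2 + 2*x²)
M = 14432 (M = 82*((2 + 2*7²) + 76) = 82*((2 + 2*49) + 76) = 82*((2 + 98) + 76) = 82*(100 + 76) = 82*176 = 14432)
M - 1*(-34915) = 14432 - 1*(-34915) = 14432 + 34915 = 49347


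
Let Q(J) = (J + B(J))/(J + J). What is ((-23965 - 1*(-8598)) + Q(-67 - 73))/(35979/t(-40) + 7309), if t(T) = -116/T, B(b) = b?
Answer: -445614/571751 ≈ -0.77938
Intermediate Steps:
Q(J) = 1 (Q(J) = (J + J)/(J + J) = (2*J)/((2*J)) = (2*J)*(1/(2*J)) = 1)
((-23965 - 1*(-8598)) + Q(-67 - 73))/(35979/t(-40) + 7309) = ((-23965 - 1*(-8598)) + 1)/(35979/((-116/(-40))) + 7309) = ((-23965 + 8598) + 1)/(35979/((-116*(-1/40))) + 7309) = (-15367 + 1)/(35979/(29/10) + 7309) = -15366/(35979*(10/29) + 7309) = -15366/(359790/29 + 7309) = -15366/571751/29 = -15366*29/571751 = -445614/571751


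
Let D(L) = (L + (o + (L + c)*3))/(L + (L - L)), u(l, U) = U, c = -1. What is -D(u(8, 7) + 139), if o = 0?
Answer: -581/146 ≈ -3.9795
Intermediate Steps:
D(L) = (-3 + 4*L)/L (D(L) = (L + (0 + (L - 1)*3))/(L + (L - L)) = (L + (0 + (-1 + L)*3))/(L + 0) = (L + (0 + (-3 + 3*L)))/L = (L + (-3 + 3*L))/L = (-3 + 4*L)/L)
-D(u(8, 7) + 139) = -(4 - 3/(7 + 139)) = -(4 - 3/146) = -1*581/146 = -581/146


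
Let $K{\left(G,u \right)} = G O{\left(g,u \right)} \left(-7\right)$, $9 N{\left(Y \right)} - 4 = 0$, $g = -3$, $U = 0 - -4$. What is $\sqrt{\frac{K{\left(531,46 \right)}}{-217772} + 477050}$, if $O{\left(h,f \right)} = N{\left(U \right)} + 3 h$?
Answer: $\frac{3 \sqrt{628442207977773}}{108886} \approx 690.69$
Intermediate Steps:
$U = 4$ ($U = 0 + 4 = 4$)
$N{\left(Y \right)} = \frac{4}{9}$ ($N{\left(Y \right)} = \frac{4}{9} + \frac{1}{9} \cdot 0 = \frac{4}{9} + 0 = \frac{4}{9}$)
$O{\left(h,f \right)} = \frac{4}{9} + 3 h$
$K{\left(G,u \right)} = \frac{539 G}{9}$ ($K{\left(G,u \right)} = G \left(\frac{4}{9} + 3 \left(-3\right)\right) \left(-7\right) = G \left(\frac{4}{9} - 9\right) \left(-7\right) = G \left(- \frac{77}{9}\right) \left(-7\right) = - \frac{77 G}{9} \left(-7\right) = \frac{539 G}{9}$)
$\sqrt{\frac{K{\left(531,46 \right)}}{-217772} + 477050} = \sqrt{\frac{\frac{539}{9} \cdot 531}{-217772} + 477050} = \sqrt{31801 \left(- \frac{1}{217772}\right) + 477050} = \sqrt{- \frac{31801}{217772} + 477050} = \sqrt{\frac{103888100799}{217772}} = \frac{3 \sqrt{628442207977773}}{108886}$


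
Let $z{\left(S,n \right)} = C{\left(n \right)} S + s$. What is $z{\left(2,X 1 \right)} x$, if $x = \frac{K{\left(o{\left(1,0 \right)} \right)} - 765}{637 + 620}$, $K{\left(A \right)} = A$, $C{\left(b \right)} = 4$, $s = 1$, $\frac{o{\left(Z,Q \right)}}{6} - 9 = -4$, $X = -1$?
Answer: $- \frac{2205}{419} \approx -5.2625$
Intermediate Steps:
$o{\left(Z,Q \right)} = 30$ ($o{\left(Z,Q \right)} = 54 + 6 \left(-4\right) = 54 - 24 = 30$)
$x = - \frac{245}{419}$ ($x = \frac{30 - 765}{637 + 620} = - \frac{735}{1257} = \left(-735\right) \frac{1}{1257} = - \frac{245}{419} \approx -0.58473$)
$z{\left(S,n \right)} = 1 + 4 S$ ($z{\left(S,n \right)} = 4 S + 1 = 1 + 4 S$)
$z{\left(2,X 1 \right)} x = \left(1 + 4 \cdot 2\right) \left(- \frac{245}{419}\right) = \left(1 + 8\right) \left(- \frac{245}{419}\right) = 9 \left(- \frac{245}{419}\right) = - \frac{2205}{419}$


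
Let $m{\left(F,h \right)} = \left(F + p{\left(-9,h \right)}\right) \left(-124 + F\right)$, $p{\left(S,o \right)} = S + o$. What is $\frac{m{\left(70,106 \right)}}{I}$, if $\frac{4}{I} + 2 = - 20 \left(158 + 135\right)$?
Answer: $13215879$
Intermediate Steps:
$I = - \frac{2}{2931}$ ($I = \frac{4}{-2 - 20 \left(158 + 135\right)} = \frac{4}{-2 - 5860} = \frac{4}{-5862} = 4 \left(- \frac{1}{5862}\right) = - \frac{2}{2931} \approx -0.00068236$)
$m{\left(F,h \right)} = \left(-124 + F\right) \left(-9 + F + h\right)$ ($m{\left(F,h \right)} = \left(F + \left(-9 + h\right)\right) \left(-124 + F\right) = \left(-9 + F + h\right) \left(-124 + F\right) = \left(-124 + F\right) \left(-9 + F + h\right)$)
$\frac{m{\left(70,106 \right)}}{I} = \frac{1116 + 70^{2} - 9310 - 13144 + 70 \cdot 106}{- \frac{2}{2931}} = \left(1116 + 4900 - 9310 - 13144 + 7420\right) \left(- \frac{2931}{2}\right) = \left(-9018\right) \left(- \frac{2931}{2}\right) = 13215879$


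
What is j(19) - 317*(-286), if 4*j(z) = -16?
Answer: 90658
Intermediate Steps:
j(z) = -4 (j(z) = (¼)*(-16) = -4)
j(19) - 317*(-286) = -4 - 317*(-286) = -4 + 90662 = 90658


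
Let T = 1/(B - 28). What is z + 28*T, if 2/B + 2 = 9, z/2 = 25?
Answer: 4752/97 ≈ 48.990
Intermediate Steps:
z = 50 (z = 2*25 = 50)
B = 2/7 (B = 2/(-2 + 9) = 2/7 ≈ 0.28571)
T = -7/194 (T = 1/(2/7 - 28) = 1/(-194/7) = -7/194 ≈ -0.036082)
z + 28*T = 50 + 28*(-7/194) = 50 - 98/97 = 4752/97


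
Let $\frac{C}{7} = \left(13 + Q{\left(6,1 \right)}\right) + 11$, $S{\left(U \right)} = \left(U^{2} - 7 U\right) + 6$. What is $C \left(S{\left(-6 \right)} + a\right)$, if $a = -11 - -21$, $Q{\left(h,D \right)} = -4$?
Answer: $13160$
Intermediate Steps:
$S{\left(U \right)} = 6 + U^{2} - 7 U$
$C = 140$ ($C = 7 \left(\left(13 - 4\right) + 11\right) = 7 \left(9 + 11\right) = 7 \cdot 20 = 140$)
$a = 10$ ($a = -11 + 21 = 10$)
$C \left(S{\left(-6 \right)} + a\right) = 140 \left(\left(6 + \left(-6\right)^{2} - -42\right) + 10\right) = 140 \left(\left(6 + 36 + 42\right) + 10\right) = 140 \left(84 + 10\right) = 140 \cdot 94 = 13160$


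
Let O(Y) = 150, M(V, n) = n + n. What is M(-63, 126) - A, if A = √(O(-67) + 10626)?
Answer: 252 - 2*√2694 ≈ 148.19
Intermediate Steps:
M(V, n) = 2*n
A = 2*√2694 (A = √(150 + 10626) = √10776 = 2*√2694 ≈ 103.81)
M(-63, 126) - A = 2*126 - 2*√2694 = 252 - 2*√2694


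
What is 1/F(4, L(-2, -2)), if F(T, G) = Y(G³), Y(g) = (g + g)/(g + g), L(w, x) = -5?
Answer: 1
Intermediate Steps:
Y(g) = 1 (Y(g) = (2*g)/((2*g)) = (2*g)*(1/(2*g)) = 1)
F(T, G) = 1
1/F(4, L(-2, -2)) = 1/1 = 1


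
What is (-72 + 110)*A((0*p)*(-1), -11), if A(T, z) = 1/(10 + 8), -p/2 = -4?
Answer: 19/9 ≈ 2.1111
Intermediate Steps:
p = 8 (p = -2*(-4) = 8)
A(T, z) = 1/18
(-72 + 110)*A((0*p)*(-1), -11) = (-72 + 110)*(1/18) = 38*(1/18) = 19/9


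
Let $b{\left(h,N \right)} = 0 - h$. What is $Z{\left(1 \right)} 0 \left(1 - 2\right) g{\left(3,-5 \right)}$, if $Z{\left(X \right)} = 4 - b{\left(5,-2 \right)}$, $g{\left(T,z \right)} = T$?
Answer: $0$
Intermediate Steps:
$b{\left(h,N \right)} = - h$
$Z{\left(X \right)} = 9$ ($Z{\left(X \right)} = 4 - \left(-1\right) 5 = 4 - -5 = 4 + 5 = 9$)
$Z{\left(1 \right)} 0 \left(1 - 2\right) g{\left(3,-5 \right)} = 9 \cdot 0 \left(1 - 2\right) 3 = 9 \cdot 0 \left(-1\right) 3 = 9 \cdot 0 \cdot 3 = 0 \cdot 3 = 0$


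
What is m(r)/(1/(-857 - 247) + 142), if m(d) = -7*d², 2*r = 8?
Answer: -123648/156767 ≈ -0.78874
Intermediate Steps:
r = 4 (r = (½)*8 = 4)
m(r)/(1/(-857 - 247) + 142) = (-7*4²)/(1/(-857 - 247) + 142) = (-7*16)/(1/(-1104) + 142) = -112/(-1/1104 + 142) = -112/156767/1104 = -112*1104/156767 = -123648/156767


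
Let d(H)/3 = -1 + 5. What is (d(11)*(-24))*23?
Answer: -6624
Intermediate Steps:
d(H) = 12 (d(H) = 3*(-1 + 5) = 3*4 = 12)
(d(11)*(-24))*23 = (12*(-24))*23 = -288*23 = -6624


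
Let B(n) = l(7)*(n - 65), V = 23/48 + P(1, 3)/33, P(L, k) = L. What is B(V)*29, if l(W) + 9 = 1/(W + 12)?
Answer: 83935715/5016 ≈ 16734.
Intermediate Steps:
l(W) = -9 + 1/(12 + W) (l(W) = -9 + 1/(W + 12) = -9 + 1/(12 + W))
V = 269/528 (V = 23/48 + 1/33 = 269/528 ≈ 0.50947)
B(n) = 11050/19 - 170*n/19 (B(n) = ((-107 - 9*7)/(12 + 7))*(n - 65) = ((-107 - 63)/19)*(-65 + n) = ((1/19)*(-170))*(-65 + n) = -170*(-65 + n)/19 = 11050/19 - 170*n/19)
B(V)*29 = (11050/19 - 170/19*269/528)*29 = (11050/19 - 22865/5016)*29 = (2894335/5016)*29 = 83935715/5016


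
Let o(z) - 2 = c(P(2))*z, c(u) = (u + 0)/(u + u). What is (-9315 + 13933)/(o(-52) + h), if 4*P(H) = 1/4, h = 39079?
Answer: 4618/39055 ≈ 0.11824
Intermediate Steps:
P(H) = 1/16 (P(H) = (1/4)/4 = (1/4)*(1/4) = 1/16)
c(u) = 1/2 (c(u) = u/((2*u)) = u*(1/(2*u)) = 1/2)
o(z) = 2 + z/2
(-9315 + 13933)/(o(-52) + h) = (-9315 + 13933)/((2 + (1/2)*(-52)) + 39079) = 4618/((2 - 26) + 39079) = 4618/(-24 + 39079) = 4618/39055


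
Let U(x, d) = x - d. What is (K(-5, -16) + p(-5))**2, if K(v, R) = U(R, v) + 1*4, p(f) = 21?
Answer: 196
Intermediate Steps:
K(v, R) = 4 + R - v (K(v, R) = (R - v) + 1*4 = (R - v) + 4 = 4 + R - v)
(K(-5, -16) + p(-5))**2 = ((4 - 16 - 1*(-5)) + 21)**2 = ((4 - 16 + 5) + 21)**2 = (-7 + 21)**2 = 14**2 = 196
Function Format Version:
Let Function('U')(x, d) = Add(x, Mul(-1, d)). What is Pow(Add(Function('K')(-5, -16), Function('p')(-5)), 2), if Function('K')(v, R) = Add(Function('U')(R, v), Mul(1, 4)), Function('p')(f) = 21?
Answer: 196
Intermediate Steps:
Function('K')(v, R) = Add(4, R, Mul(-1, v)) (Function('K')(v, R) = Add(Add(R, Mul(-1, v)), Mul(1, 4)) = Add(Add(R, Mul(-1, v)), 4) = Add(4, R, Mul(-1, v)))
Pow(Add(Function('K')(-5, -16), Function('p')(-5)), 2) = Pow(Add(Add(4, -16, Mul(-1, -5)), 21), 2) = Pow(Add(Add(4, -16, 5), 21), 2) = Pow(Add(-7, 21), 2) = Pow(14, 2) = 196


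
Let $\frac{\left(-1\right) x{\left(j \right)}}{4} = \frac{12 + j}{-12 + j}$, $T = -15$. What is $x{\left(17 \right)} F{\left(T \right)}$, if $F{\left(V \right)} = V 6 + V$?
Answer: $2436$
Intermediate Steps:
$F{\left(V \right)} = 7 V$ ($F{\left(V \right)} = 6 V + V = 7 V$)
$x{\left(j \right)} = - \frac{4 \left(12 + j\right)}{-12 + j}$ ($x{\left(j \right)} = - 4 \frac{12 + j}{-12 + j} = - \frac{4 \left(12 + j\right)}{-12 + j}$)
$x{\left(17 \right)} F{\left(T \right)} = \frac{4 \left(-12 - 17\right)}{-12 + 17} \cdot 7 \left(-15\right) = \frac{4 \left(-12 - 17\right)}{5} \left(-105\right) = 4 \cdot \frac{1}{5} \left(-29\right) \left(-105\right) = \left(- \frac{116}{5}\right) \left(-105\right) = 2436$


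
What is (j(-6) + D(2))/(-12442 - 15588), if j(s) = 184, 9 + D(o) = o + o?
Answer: -179/28030 ≈ -0.0063860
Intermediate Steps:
D(o) = -9 + 2*o (D(o) = -9 + (o + o) = -9 + 2*o)
(j(-6) + D(2))/(-12442 - 15588) = (184 + (-9 + 2*2))/(-12442 - 15588) = (184 + (-9 + 4))/(-28030) = (184 - 5)*(-1/28030) = 179*(-1/28030) = -179/28030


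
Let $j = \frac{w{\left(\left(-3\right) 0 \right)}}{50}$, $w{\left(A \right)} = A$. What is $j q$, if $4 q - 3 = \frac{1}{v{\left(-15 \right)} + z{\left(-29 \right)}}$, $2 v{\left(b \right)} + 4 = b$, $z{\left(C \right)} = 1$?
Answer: $0$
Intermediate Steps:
$v{\left(b \right)} = -2 + \frac{b}{2}$
$q = \frac{49}{68}$ ($q = \frac{3}{4} + \frac{1}{4 \left(\left(-2 + \frac{1}{2} \left(-15\right)\right) + 1\right)} = \frac{3}{4} + \frac{1}{4 \left(\left(-2 - \frac{15}{2}\right) + 1\right)} = \frac{3}{4} + \frac{1}{4 \left(- \frac{19}{2} + 1\right)} = \frac{3}{4} + \frac{1}{4 \left(- \frac{17}{2}\right)} = \frac{3}{4} + \frac{1}{4} \left(- \frac{2}{17}\right) = \frac{3}{4} - \frac{1}{34} = \frac{49}{68} \approx 0.72059$)
$j = 0$ ($j = \frac{\left(-3\right) 0}{50} = 0 \cdot \frac{1}{50} = 0$)
$j q = 0 \cdot \frac{49}{68} = 0$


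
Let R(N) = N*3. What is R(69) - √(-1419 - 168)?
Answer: 207 - 23*I*√3 ≈ 207.0 - 39.837*I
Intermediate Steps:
R(N) = 3*N
R(69) - √(-1419 - 168) = 3*69 - √(-1419 - 168) = 207 - √(-1587) = 207 - 23*I*√3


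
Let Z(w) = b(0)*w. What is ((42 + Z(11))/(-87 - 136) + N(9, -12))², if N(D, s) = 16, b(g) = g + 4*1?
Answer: 12124324/49729 ≈ 243.81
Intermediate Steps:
b(g) = 4 + g (b(g) = g + 4 = 4 + g)
Z(w) = 4*w (Z(w) = (4 + 0)*w = 4*w)
((42 + Z(11))/(-87 - 136) + N(9, -12))² = ((42 + 4*11)/(-87 - 136) + 16)² = ((42 + 44)/(-223) + 16)² = (86*(-1/223) + 16)² = (-86/223 + 16)² = (3482/223)² = 12124324/49729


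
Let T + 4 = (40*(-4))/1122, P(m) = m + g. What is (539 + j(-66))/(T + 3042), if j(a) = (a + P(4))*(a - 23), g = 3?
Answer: 1624095/852119 ≈ 1.9059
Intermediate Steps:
P(m) = 3 + m (P(m) = m + 3 = 3 + m)
T = -2324/561 (T = -4 + (40*(-4))/1122 = -4 - 160*1/1122 = -4 - 80/561 = -2324/561 ≈ -4.1426)
j(a) = (-23 + a)*(7 + a) (j(a) = (a + (3 + 4))*(a - 23) = (a + 7)*(-23 + a) = (7 + a)*(-23 + a) = (-23 + a)*(7 + a))
(539 + j(-66))/(T + 3042) = (539 + (-161 + (-66)² - 16*(-66)))/(-2324/561 + 3042) = (539 + (-161 + 4356 + 1056))/(1704238/561) = (539 + 5251)*(561/1704238) = 5790*(561/1704238) = 1624095/852119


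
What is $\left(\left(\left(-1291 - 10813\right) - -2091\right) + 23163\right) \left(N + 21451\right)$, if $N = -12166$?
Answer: $122097750$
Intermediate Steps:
$\left(\left(\left(-1291 - 10813\right) - -2091\right) + 23163\right) \left(N + 21451\right) = \left(\left(\left(-1291 - 10813\right) - -2091\right) + 23163\right) \left(-12166 + 21451\right) = \left(\left(-12104 + 2091\right) + 23163\right) 9285 = \left(-10013 + 23163\right) 9285 = 13150 \cdot 9285 = 122097750$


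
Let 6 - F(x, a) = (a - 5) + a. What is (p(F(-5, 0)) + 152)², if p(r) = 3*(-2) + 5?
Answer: 22801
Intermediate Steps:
F(x, a) = 11 - 2*a (F(x, a) = 6 - ((a - 5) + a) = 6 - ((-5 + a) + a) = 6 - (-5 + 2*a) = 6 + (5 - 2*a) = 11 - 2*a)
p(r) = -1 (p(r) = -6 + 5 = -1)
(p(F(-5, 0)) + 152)² = (-1 + 152)² = 151² = 22801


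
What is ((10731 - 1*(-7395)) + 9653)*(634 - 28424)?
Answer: -771978410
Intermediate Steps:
((10731 - 1*(-7395)) + 9653)*(634 - 28424) = ((10731 + 7395) + 9653)*(-27790) = (18126 + 9653)*(-27790) = 27779*(-27790) = -771978410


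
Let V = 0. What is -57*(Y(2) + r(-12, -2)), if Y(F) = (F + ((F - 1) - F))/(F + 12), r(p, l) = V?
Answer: -57/14 ≈ -4.0714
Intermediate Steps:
r(p, l) = 0
Y(F) = (-1 + F)/(12 + F) (Y(F) = (F + ((-1 + F) - F))/(12 + F) = (F - 1)/(12 + F) = (-1 + F)/(12 + F))
-57*(Y(2) + r(-12, -2)) = -57*((-1 + 2)/(12 + 2) + 0) = -57*(1/14 + 0) = -57*1/14 = -57/14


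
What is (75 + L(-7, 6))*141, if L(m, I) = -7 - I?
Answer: 8742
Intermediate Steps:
(75 + L(-7, 6))*141 = (75 + (-7 - 1*6))*141 = (75 + (-7 - 6))*141 = (75 - 13)*141 = 62*141 = 8742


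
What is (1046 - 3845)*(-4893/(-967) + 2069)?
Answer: -5613719184/967 ≈ -5.8053e+6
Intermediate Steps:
(1046 - 3845)*(-4893/(-967) + 2069) = -2799*(-4893*(-1/967) + 2069) = -2799*(4893/967 + 2069) = -2799*2005616/967 = -5613719184/967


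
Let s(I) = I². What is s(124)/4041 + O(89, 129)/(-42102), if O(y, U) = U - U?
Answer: 15376/4041 ≈ 3.8050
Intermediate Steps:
O(y, U) = 0
s(124)/4041 + O(89, 129)/(-42102) = 124²/4041 + 0/(-42102) = 15376*(1/4041) + 0*(-1/42102) = 15376/4041 + 0 = 15376/4041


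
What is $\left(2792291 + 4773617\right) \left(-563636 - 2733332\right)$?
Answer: $-24944556566944$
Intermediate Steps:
$\left(2792291 + 4773617\right) \left(-563636 - 2733332\right) = 7565908 \left(-3296968\right) = -24944556566944$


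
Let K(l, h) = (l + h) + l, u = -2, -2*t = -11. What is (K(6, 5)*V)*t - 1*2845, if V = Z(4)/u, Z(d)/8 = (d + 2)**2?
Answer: -16309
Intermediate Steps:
t = 11/2 (t = -1/2*(-11) = 11/2 ≈ 5.5000)
Z(d) = 8*(2 + d)**2 (Z(d) = 8*(d + 2)**2 = 8*(2 + d)**2)
V = -144 (V = (8*(2 + 4)**2)/(-2) = (8*6**2)*(-1/2) = (8*36)*(-1/2) = 288*(-1/2) = -144)
K(l, h) = h + 2*l (K(l, h) = (h + l) + l = h + 2*l)
(K(6, 5)*V)*t - 1*2845 = ((5 + 2*6)*(-144))*(11/2) - 1*2845 = ((5 + 12)*(-144))*(11/2) - 2845 = (17*(-144))*(11/2) - 2845 = -2448*11/2 - 2845 = -13464 - 2845 = -16309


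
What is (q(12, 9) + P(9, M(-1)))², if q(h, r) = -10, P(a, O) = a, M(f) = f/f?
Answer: 1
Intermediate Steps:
M(f) = 1
(q(12, 9) + P(9, M(-1)))² = (-10 + 9)² = (-1)² = 1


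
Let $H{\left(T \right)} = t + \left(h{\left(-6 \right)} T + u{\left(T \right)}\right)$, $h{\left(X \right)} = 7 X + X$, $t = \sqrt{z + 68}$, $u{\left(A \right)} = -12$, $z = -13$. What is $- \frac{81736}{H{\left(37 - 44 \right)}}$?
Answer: $- \frac{26482464}{104921} + \frac{81736 \sqrt{55}}{104921} \approx -246.63$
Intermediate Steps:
$t = \sqrt{55}$ ($t = \sqrt{-13 + 68} = \sqrt{55} \approx 7.4162$)
$h{\left(X \right)} = 8 X$
$H{\left(T \right)} = -12 + \sqrt{55} - 48 T$ ($H{\left(T \right)} = \sqrt{55} + \left(8 \left(-6\right) T - 12\right) = \sqrt{55} - \left(12 + 48 T\right) = -12 + \sqrt{55} - 48 T$)
$- \frac{81736}{H{\left(37 - 44 \right)}} = - \frac{81736}{-12 + \sqrt{55} - 48 \left(37 - 44\right)} = - \frac{81736}{-12 + \sqrt{55} - -336} = - \frac{81736}{-12 + \sqrt{55} + 336} = - \frac{81736}{324 + \sqrt{55}}$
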